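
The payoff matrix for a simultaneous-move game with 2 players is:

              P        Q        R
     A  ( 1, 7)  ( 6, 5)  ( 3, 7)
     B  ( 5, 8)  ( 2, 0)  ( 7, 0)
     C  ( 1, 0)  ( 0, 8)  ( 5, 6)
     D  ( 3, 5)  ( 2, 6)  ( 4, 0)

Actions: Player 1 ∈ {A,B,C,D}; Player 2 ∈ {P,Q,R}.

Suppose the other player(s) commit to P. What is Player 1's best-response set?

P1 best: {B}

u_1(A vs P) = 1
u_1(B vs P) = 5
u_1(C vs P) = 1
u_1(D vs P) = 3
max payoff 5 at {B}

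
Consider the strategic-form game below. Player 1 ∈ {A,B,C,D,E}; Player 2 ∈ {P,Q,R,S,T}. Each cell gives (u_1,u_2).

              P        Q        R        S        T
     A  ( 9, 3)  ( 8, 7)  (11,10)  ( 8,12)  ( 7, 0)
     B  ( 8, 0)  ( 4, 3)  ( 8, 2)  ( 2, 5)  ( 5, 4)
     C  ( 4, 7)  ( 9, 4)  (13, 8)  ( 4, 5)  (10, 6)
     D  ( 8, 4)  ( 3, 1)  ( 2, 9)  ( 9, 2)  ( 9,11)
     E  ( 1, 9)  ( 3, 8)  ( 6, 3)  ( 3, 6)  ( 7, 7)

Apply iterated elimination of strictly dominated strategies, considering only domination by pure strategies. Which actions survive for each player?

P1 drop B (A beats it: P:9>8 Q:8>4 R:11>8 S:8>2 T:7>5)
P1 drop E (C beats it: P:4>1 Q:9>3 R:13>6 S:4>3 T:10>7)
P2 drop P (R beats it: A:10>3 C:8>7 D:9>4)
P2 drop Q (R beats it: A:10>7 C:8>4 D:9>1)
P1→{A,C,D} P2→{R,S,T}

Remaining: P1:{A,C,D} P2:{R,S,T}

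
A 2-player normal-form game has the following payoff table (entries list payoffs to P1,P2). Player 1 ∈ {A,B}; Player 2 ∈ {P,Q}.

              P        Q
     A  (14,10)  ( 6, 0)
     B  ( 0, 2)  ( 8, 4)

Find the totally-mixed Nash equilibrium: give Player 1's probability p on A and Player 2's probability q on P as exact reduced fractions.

P1 mixes 1/6 on A; P2 mixes 1/8 on P

P1 indiff ⇒ q·14+(1-q)·6 = q·0+(1-q)·8 ⇒ q(14) = (1-q)(2) ⇒ q = 1/8
P2 indiff ⇒ p·10+(1-p)·2 = p·0+(1-p)·4 ⇒ p(10) = (1-p)(2) ⇒ p = 1/6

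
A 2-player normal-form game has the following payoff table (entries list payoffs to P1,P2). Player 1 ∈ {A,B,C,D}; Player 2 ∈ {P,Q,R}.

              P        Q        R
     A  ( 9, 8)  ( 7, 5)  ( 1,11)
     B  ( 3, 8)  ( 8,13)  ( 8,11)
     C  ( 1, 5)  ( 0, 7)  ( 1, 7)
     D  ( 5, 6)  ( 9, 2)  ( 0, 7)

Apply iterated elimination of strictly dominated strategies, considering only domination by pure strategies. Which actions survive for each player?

P1 drop C (B beats it: P:3>1 Q:8>0 R:8>1)
P2 drop P (R beats it: A:11>8 B:11>8 D:7>6)
P1 drop A (B beats it: Q:8>7 R:8>1)
P1→{B,D} P2→{Q,R}

IESDS → P1:{B,D} P2:{Q,R}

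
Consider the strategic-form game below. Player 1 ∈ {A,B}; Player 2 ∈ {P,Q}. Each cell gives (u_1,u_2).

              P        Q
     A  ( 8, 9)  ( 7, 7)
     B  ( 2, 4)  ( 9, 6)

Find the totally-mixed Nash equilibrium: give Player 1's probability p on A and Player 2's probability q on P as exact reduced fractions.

P1 indiff ⇒ q·8+(1-q)·7 = q·2+(1-q)·9 ⇒ q(6) = (1-q)(2) ⇒ q = 1/4
P2 indiff ⇒ p·9+(1-p)·4 = p·7+(1-p)·6 ⇒ p(2) = (1-p)(2) ⇒ p = 1/2

p=1/2, q=1/4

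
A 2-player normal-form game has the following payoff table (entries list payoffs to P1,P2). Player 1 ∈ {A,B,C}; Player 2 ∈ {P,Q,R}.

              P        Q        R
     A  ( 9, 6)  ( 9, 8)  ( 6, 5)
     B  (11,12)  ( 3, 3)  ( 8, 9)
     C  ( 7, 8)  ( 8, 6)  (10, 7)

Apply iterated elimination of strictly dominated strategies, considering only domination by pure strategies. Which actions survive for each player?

P2 drop R (P beats it: A:6>5 B:12>9 C:8>7)
P1 drop C (A beats it: P:9>7 Q:9>8)
P1→{A,B} P2→{P,Q}

IESDS → P1:{A,B} P2:{P,Q}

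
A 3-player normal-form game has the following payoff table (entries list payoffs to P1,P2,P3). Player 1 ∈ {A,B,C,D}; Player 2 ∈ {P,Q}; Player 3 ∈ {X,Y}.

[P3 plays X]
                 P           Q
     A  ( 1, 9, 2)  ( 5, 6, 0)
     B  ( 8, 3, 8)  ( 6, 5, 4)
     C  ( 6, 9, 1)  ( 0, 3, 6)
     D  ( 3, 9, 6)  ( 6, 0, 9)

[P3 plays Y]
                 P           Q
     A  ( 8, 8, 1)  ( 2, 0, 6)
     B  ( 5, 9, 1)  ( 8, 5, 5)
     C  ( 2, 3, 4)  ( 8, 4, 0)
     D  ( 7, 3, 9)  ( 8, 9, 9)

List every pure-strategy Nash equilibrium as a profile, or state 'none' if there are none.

PSNE = {(D,Q,Y)}

(A,P,X): not NE [P1→B gives 8>1]
(A,P,Y): not NE [P3→X gives 2>1]
(A,Q,X): not NE [P1→D gives 6>5; P2→P gives 9>6; P3→Y gives 6>0]
(A,Q,Y): not NE [P1→D gives 8>2; P2→P gives 8>0]
(B,P,X): not NE [P2→Q gives 5>3]
(B,P,Y): not NE [P1→A gives 8>5; P3→X gives 8>1]
(B,Q,X): not NE [P3→Y gives 5>4]
(B,Q,Y): not NE [P2→P gives 9>5]
(C,P,X): not NE [P1→B gives 8>6; P3→Y gives 4>1]
(C,P,Y): not NE [P1→A gives 8>2; P2→Q gives 4>3]
(C,Q,X): not NE [P1→D gives 6>0; P2→P gives 9>3]
(C,Q,Y): not NE [P3→X gives 6>0]
(D,P,X): not NE [P1→B gives 8>3; P3→Y gives 9>6]
(D,P,Y): not NE [P1→A gives 8>7; P2→Q gives 9>3]
(D,Q,X): not NE [P2→P gives 9>0]
(D,Q,Y): NE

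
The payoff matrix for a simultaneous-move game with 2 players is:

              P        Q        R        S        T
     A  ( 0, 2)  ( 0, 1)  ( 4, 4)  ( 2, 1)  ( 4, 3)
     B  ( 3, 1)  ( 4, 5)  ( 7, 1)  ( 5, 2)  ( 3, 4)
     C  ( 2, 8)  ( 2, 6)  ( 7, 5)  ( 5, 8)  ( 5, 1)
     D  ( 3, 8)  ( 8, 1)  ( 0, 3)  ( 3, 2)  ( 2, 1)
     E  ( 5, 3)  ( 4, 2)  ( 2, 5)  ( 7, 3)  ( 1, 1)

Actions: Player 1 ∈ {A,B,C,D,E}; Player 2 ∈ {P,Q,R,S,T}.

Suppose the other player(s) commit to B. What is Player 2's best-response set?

u_2(P vs B) = 1
u_2(Q vs B) = 5
u_2(R vs B) = 1
u_2(S vs B) = 2
u_2(T vs B) = 4
max payoff 5 at {Q}

BR_2 = {Q}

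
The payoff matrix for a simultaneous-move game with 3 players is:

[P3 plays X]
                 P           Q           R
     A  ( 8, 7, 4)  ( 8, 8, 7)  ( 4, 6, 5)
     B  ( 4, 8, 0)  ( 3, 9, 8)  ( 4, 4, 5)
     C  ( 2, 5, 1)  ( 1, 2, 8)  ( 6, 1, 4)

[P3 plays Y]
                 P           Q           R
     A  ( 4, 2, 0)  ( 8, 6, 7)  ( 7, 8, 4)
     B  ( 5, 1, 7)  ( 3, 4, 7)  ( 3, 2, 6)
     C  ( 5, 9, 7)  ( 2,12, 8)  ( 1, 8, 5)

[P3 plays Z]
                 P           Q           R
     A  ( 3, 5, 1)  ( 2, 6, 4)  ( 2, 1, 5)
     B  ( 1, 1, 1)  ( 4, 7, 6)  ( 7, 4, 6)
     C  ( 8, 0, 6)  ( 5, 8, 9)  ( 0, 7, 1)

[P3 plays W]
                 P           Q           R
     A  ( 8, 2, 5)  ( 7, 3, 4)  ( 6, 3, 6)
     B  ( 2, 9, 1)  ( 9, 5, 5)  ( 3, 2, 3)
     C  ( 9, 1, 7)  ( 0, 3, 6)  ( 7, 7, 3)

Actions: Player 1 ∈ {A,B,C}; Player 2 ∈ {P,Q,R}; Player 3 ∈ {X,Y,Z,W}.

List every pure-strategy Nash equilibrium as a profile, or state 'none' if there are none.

NE set: (A,Q,X), (C,Q,Z)

(A,P,X): not NE [P2→Q gives 8>7; P3→W gives 5>4]
(A,P,Y): not NE [P1→C gives 5>4; P2→R gives 8>2; P3→W gives 5>0]
(A,P,Z): not NE [P1→C gives 8>3; P2→Q gives 6>5; P3→W gives 5>1]
(A,P,W): not NE [P1→C gives 9>8; P2→R gives 3>2]
(A,Q,X): NE
(A,Q,Y): not NE [P2→R gives 8>6]
(A,Q,Z): not NE [P1→C gives 5>2; P3→Y gives 7>4]
(A,Q,W): not NE [P1→B gives 9>7; P3→Y gives 7>4]
(A,R,X): not NE [P1→C gives 6>4; P2→Q gives 8>6; P3→W gives 6>5]
(A,R,Y): not NE [P3→W gives 6>4]
(A,R,Z): not NE [P1→B gives 7>2; P2→Q gives 6>1; P3→W gives 6>5]
(A,R,W): not NE [P1→C gives 7>6]
(B,P,X): not NE [P1→A gives 8>4; P2→Q gives 9>8; P3→Y gives 7>0]
(B,P,Y): not NE [P2→Q gives 4>1]
(B,P,Z): not NE [P1→C gives 8>1; P2→Q gives 7>1; P3→Y gives 7>1]
(B,P,W): not NE [P1→C gives 9>2; P3→Y gives 7>1]
(B,Q,X): not NE [P1→A gives 8>3]
(B,Q,Y): not NE [P1→A gives 8>3; P3→X gives 8>7]
(B,Q,Z): not NE [P1→C gives 5>4; P3→X gives 8>6]
(B,Q,W): not NE [P2→P gives 9>5; P3→X gives 8>5]
(B,R,X): not NE [P1→C gives 6>4; P2→Q gives 9>4; P3→Z gives 6>5]
(B,R,Y): not NE [P1→A gives 7>3; P2→Q gives 4>2]
(B,R,Z): not NE [P2→Q gives 7>4]
(B,R,W): not NE [P1→C gives 7>3; P2→P gives 9>2; P3→Z gives 6>3]
(C,P,X): not NE [P1→A gives 8>2; P3→W gives 7>1]
(C,P,Y): not NE [P2→Q gives 12>9]
(C,P,Z): not NE [P2→Q gives 8>0; P3→W gives 7>6]
(C,P,W): not NE [P2→R gives 7>1]
(C,Q,X): not NE [P1→A gives 8>1; P2→P gives 5>2; P3→Z gives 9>8]
(C,Q,Y): not NE [P1→A gives 8>2; P3→Z gives 9>8]
(C,Q,Z): NE
(C,Q,W): not NE [P1→B gives 9>0; P2→R gives 7>3; P3→Z gives 9>6]
(C,R,X): not NE [P2→P gives 5>1; P3→Y gives 5>4]
(C,R,Y): not NE [P1→A gives 7>1; P2→Q gives 12>8]
(C,R,Z): not NE [P1→B gives 7>0; P2→Q gives 8>7; P3→Y gives 5>1]
(C,R,W): not NE [P3→Y gives 5>3]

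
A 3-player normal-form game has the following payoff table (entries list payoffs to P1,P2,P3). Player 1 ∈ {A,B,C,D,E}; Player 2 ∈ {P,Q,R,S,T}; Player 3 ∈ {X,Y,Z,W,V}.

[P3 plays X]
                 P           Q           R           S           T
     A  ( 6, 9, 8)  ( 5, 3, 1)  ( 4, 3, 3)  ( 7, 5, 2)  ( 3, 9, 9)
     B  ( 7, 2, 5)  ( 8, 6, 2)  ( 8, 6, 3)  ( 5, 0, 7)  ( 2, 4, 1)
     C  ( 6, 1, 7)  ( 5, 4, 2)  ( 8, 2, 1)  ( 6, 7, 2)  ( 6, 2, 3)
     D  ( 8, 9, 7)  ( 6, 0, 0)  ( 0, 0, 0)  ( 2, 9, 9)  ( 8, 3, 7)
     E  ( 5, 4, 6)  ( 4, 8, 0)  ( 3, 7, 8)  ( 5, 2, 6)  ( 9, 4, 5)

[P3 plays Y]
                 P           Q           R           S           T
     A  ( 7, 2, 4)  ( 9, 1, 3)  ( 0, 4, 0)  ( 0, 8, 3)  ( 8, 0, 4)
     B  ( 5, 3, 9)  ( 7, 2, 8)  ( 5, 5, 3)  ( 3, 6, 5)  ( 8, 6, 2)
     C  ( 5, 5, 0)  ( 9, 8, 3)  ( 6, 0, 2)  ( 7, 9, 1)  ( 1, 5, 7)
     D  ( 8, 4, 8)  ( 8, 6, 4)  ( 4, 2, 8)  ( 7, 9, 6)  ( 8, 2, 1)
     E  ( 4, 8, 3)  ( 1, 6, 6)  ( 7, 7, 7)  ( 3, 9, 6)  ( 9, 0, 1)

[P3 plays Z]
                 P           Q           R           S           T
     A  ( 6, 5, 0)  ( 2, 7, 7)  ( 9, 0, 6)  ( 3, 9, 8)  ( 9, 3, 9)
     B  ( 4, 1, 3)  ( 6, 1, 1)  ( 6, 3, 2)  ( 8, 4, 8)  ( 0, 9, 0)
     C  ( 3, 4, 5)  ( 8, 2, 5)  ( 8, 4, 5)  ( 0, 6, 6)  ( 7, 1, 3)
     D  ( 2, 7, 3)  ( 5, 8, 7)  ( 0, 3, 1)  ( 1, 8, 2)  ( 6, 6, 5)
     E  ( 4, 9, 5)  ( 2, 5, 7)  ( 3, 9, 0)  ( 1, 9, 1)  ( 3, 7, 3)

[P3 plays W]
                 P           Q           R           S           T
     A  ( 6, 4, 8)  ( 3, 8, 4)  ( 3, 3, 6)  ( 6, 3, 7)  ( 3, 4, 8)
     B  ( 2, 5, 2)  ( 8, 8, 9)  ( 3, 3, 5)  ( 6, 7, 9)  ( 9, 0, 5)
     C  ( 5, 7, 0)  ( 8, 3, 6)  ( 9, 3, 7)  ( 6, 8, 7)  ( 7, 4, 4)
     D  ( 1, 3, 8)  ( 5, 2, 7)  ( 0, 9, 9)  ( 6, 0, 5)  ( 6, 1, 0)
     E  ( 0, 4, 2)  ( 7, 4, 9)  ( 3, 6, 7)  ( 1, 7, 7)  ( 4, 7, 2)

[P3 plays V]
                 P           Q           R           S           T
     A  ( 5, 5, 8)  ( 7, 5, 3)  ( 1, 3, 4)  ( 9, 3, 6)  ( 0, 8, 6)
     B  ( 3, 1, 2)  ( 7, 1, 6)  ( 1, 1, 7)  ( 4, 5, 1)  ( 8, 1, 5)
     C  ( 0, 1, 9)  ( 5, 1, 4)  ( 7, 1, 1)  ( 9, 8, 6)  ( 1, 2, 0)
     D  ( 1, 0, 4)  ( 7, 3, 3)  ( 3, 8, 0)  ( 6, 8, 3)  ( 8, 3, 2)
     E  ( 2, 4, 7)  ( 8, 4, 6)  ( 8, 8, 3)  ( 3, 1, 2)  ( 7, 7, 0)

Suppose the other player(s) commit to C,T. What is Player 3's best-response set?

P3 best: {Y}

u_3(X vs C,T) = 3
u_3(Y vs C,T) = 7
u_3(Z vs C,T) = 3
u_3(W vs C,T) = 4
u_3(V vs C,T) = 0
max payoff 7 at {Y}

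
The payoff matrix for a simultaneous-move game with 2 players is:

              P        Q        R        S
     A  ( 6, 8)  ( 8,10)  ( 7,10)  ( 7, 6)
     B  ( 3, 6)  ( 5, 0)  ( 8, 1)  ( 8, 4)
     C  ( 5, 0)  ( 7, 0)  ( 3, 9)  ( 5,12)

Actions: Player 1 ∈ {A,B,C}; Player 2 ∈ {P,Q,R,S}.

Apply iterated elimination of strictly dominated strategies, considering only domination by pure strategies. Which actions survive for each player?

Survivors P1:{A,B} P2:{P,Q,R}

P1 drop C (A beats it: P:6>5 Q:8>7 R:7>3 S:7>5)
P2 drop S (P beats it: A:8>6 B:6>4)
P1→{A,B} P2→{P,Q,R}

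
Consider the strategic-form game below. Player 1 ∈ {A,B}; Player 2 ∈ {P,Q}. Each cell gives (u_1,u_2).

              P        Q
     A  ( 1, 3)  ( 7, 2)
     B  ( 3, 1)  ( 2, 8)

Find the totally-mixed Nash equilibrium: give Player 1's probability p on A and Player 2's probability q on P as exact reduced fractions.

(p,q) = (7/8, 5/7)

P1 indiff ⇒ q·1+(1-q)·7 = q·3+(1-q)·2 ⇒ q(-2) = (1-q)(-5) ⇒ q = 5/7
P2 indiff ⇒ p·3+(1-p)·1 = p·2+(1-p)·8 ⇒ p(1) = (1-p)(7) ⇒ p = 7/8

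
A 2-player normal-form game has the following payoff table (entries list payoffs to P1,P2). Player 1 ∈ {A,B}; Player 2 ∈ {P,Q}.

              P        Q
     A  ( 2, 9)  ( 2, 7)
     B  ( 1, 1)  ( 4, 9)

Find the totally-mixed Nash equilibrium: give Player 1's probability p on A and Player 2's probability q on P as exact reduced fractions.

P1 indiff ⇒ q·2+(1-q)·2 = q·1+(1-q)·4 ⇒ q(1) = (1-q)(2) ⇒ q = 2/3
P2 indiff ⇒ p·9+(1-p)·1 = p·7+(1-p)·9 ⇒ p(2) = (1-p)(8) ⇒ p = 4/5

(p,q) = (4/5, 2/3)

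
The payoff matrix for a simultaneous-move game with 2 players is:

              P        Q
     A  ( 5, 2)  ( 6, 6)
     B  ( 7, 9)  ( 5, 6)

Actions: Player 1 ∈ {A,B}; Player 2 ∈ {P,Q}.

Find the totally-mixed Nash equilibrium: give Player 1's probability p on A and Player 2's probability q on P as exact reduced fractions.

P1 mixes 3/7 on A; P2 mixes 1/3 on P

P1 indiff ⇒ q·5+(1-q)·6 = q·7+(1-q)·5 ⇒ q(-2) = (1-q)(-1) ⇒ q = 1/3
P2 indiff ⇒ p·2+(1-p)·9 = p·6+(1-p)·6 ⇒ p(-4) = (1-p)(-3) ⇒ p = 3/7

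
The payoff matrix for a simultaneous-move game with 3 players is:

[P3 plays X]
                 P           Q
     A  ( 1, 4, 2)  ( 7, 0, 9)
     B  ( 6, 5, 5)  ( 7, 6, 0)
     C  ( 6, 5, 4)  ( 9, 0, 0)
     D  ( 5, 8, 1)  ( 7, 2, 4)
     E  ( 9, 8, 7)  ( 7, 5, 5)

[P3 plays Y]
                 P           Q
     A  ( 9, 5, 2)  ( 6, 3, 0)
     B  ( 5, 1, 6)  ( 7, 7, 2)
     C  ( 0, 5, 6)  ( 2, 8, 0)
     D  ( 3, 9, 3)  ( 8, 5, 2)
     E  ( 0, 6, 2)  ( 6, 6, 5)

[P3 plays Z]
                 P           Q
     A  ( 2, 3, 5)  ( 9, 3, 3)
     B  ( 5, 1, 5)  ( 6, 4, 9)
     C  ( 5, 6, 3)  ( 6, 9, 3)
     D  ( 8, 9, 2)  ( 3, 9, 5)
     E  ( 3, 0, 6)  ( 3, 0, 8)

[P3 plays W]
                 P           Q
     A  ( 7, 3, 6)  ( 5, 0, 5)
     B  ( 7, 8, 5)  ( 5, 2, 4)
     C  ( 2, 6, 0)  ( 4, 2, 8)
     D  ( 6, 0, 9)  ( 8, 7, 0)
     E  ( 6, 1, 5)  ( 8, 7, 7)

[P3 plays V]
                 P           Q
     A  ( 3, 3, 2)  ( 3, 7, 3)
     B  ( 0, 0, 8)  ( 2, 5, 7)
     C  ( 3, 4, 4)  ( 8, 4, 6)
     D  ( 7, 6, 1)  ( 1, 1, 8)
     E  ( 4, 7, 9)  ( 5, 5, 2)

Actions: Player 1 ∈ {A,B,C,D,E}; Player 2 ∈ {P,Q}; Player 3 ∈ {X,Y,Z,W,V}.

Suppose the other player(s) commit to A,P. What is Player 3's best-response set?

u_3(X vs A,P) = 2
u_3(Y vs A,P) = 2
u_3(Z vs A,P) = 5
u_3(W vs A,P) = 6
u_3(V vs A,P) = 2
max payoff 6 at {W}

BR_3 = {W}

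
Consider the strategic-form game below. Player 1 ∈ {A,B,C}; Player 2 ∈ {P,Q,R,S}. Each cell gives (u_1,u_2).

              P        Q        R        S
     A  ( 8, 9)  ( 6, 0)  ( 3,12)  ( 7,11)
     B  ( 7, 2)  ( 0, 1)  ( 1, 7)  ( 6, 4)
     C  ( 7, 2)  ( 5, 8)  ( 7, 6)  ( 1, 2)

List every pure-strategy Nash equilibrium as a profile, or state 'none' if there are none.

(A,P): not NE [P2→R gives 12>9]
(A,Q): not NE [P2→R gives 12>0]
(A,R): not NE [P1→C gives 7>3]
(A,S): not NE [P2→R gives 12>11]
(B,P): not NE [P1→A gives 8>7; P2→R gives 7>2]
(B,Q): not NE [P1→A gives 6>0; P2→R gives 7>1]
(B,R): not NE [P1→C gives 7>1]
(B,S): not NE [P1→A gives 7>6; P2→R gives 7>4]
(C,P): not NE [P1→A gives 8>7; P2→Q gives 8>2]
(C,Q): not NE [P1→A gives 6>5]
(C,R): not NE [P2→Q gives 8>6]
(C,S): not NE [P1→A gives 7>1; P2→Q gives 8>2]

PSNE: ∅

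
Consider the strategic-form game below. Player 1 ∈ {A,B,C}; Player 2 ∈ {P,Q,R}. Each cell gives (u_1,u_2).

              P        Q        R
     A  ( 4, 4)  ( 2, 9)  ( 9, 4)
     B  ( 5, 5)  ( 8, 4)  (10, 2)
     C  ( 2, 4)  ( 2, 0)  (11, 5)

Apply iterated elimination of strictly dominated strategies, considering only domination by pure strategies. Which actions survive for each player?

Survivors P1:{B,C} P2:{P,R}

P1 drop A (B beats it: P:5>4 Q:8>2 R:10>9)
P2 drop Q (P beats it: B:5>4 C:4>0)
P1→{B,C} P2→{P,R}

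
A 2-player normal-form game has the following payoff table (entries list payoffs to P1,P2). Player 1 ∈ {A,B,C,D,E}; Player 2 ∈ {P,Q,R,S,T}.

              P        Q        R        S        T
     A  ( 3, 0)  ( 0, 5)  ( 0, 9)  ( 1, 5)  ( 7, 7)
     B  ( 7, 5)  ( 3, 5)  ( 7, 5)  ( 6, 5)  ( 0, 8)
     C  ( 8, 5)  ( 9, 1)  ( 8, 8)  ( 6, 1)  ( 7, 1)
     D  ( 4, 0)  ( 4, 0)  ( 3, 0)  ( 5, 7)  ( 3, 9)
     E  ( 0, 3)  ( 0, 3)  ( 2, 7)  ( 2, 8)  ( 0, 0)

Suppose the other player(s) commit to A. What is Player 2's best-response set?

u_2(P vs A) = 0
u_2(Q vs A) = 5
u_2(R vs A) = 9
u_2(S vs A) = 5
u_2(T vs A) = 7
max payoff 9 at {R}

P2 best: {R}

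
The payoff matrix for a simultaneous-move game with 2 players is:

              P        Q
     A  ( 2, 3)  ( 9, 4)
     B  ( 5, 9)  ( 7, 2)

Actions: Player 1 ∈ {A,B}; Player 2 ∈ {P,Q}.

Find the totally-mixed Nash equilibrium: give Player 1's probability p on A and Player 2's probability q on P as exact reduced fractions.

p=7/8, q=2/5

P1 indiff ⇒ q·2+(1-q)·9 = q·5+(1-q)·7 ⇒ q(-3) = (1-q)(-2) ⇒ q = 2/5
P2 indiff ⇒ p·3+(1-p)·9 = p·4+(1-p)·2 ⇒ p(-1) = (1-p)(-7) ⇒ p = 7/8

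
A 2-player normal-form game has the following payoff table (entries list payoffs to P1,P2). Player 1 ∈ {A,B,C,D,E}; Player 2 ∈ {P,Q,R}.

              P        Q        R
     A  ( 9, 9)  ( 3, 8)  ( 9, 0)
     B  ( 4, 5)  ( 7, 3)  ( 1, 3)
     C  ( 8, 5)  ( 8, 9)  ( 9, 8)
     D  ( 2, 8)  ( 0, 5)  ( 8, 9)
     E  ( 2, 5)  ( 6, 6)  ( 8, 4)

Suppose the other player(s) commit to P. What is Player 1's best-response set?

u_1(A vs P) = 9
u_1(B vs P) = 4
u_1(C vs P) = 8
u_1(D vs P) = 2
u_1(E vs P) = 2
max payoff 9 at {A}

BR_1 = {A}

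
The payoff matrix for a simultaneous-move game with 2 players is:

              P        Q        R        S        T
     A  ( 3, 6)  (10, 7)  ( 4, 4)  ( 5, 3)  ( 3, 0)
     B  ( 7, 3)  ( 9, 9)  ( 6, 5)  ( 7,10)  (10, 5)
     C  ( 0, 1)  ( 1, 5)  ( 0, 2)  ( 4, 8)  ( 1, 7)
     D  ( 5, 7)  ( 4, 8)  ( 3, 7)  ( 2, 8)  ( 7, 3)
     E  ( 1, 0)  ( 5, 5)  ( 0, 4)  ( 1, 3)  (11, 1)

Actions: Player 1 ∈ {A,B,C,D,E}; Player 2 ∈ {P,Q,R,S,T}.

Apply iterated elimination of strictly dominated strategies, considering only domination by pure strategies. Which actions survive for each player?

P1 drop C (A beats it: P:3>0 Q:10>1 R:4>0 S:5>4 T:3>1)
P1 drop D (B beats it: P:7>5 Q:9>4 R:6>3 S:7>2 T:10>7)
P2 drop P (Q beats it: A:7>6 B:9>3 E:5>0)
P2 drop R (Q beats it: A:7>4 B:9>5 E:5>4)
P2 drop T (Q beats it: A:7>0 B:9>5 E:5>1)
P1 drop E (A beats it: Q:10>5 S:5>1)
P1→{A,B} P2→{Q,S}

Survivors P1:{A,B} P2:{Q,S}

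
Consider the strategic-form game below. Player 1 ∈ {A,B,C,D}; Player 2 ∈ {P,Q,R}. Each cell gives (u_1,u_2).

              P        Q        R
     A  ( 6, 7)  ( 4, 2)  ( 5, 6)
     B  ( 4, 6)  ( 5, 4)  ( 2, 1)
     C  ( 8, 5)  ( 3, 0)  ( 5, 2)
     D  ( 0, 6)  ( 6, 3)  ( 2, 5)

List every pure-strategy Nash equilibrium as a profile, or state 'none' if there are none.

(A,P): not NE [P1→C gives 8>6]
(A,Q): not NE [P1→D gives 6>4; P2→P gives 7>2]
(A,R): not NE [P2→P gives 7>6]
(B,P): not NE [P1→C gives 8>4]
(B,Q): not NE [P1→D gives 6>5; P2→P gives 6>4]
(B,R): not NE [P1→C gives 5>2; P2→P gives 6>1]
(C,P): NE
(C,Q): not NE [P1→D gives 6>3; P2→P gives 5>0]
(C,R): not NE [P2→P gives 5>2]
(D,P): not NE [P1→C gives 8>0]
(D,Q): not NE [P2→P gives 6>3]
(D,R): not NE [P1→C gives 5>2; P2→P gives 6>5]

Nash profiles: (C,P)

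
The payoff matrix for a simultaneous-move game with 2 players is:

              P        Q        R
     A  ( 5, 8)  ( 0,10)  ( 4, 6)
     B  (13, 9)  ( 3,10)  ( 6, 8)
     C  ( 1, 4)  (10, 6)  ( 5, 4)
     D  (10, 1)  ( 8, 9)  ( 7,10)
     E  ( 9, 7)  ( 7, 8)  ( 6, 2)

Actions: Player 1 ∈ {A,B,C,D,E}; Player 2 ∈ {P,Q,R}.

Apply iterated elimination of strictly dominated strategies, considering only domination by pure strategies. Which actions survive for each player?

Survivors P1:{C,D} P2:{Q,R}

P1 drop A (B beats it: P:13>5 Q:3>0 R:6>4)
P1 drop E (D beats it: P:10>9 Q:8>7 R:7>6)
P2 drop P (Q beats it: B:10>9 C:6>4 D:9>1)
P1 drop B (D beats it: Q:8>3 R:7>6)
P1→{C,D} P2→{Q,R}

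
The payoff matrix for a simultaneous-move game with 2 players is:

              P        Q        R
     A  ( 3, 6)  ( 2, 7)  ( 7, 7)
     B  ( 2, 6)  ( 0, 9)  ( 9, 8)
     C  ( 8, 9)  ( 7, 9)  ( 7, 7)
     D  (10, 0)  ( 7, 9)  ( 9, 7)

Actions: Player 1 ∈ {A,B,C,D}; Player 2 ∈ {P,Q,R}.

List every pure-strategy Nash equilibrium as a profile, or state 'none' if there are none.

NE set: (C,Q), (D,Q)

(A,P): not NE [P1→D gives 10>3; P2→R gives 7>6]
(A,Q): not NE [P1→D gives 7>2]
(A,R): not NE [P1→D gives 9>7]
(B,P): not NE [P1→D gives 10>2; P2→Q gives 9>6]
(B,Q): not NE [P1→D gives 7>0]
(B,R): not NE [P2→Q gives 9>8]
(C,P): not NE [P1→D gives 10>8]
(C,Q): NE
(C,R): not NE [P1→D gives 9>7; P2→Q gives 9>7]
(D,P): not NE [P2→Q gives 9>0]
(D,Q): NE
(D,R): not NE [P2→Q gives 9>7]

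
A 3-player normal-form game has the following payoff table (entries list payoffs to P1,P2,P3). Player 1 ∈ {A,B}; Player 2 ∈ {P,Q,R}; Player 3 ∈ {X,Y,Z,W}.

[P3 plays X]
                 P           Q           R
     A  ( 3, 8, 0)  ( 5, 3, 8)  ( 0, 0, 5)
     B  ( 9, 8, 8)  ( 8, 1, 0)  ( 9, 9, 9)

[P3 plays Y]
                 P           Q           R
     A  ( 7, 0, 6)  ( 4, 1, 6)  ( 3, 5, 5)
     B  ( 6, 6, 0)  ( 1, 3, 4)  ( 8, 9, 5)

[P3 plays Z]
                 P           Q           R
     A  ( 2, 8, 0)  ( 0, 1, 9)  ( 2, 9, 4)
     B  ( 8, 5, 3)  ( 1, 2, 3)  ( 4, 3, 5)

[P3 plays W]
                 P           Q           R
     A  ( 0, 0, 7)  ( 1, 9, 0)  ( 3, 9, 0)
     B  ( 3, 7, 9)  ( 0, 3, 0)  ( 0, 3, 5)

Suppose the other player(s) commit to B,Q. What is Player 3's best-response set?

u_3(X vs B,Q) = 0
u_3(Y vs B,Q) = 4
u_3(Z vs B,Q) = 3
u_3(W vs B,Q) = 0
max payoff 4 at {Y}

P3 best: {Y}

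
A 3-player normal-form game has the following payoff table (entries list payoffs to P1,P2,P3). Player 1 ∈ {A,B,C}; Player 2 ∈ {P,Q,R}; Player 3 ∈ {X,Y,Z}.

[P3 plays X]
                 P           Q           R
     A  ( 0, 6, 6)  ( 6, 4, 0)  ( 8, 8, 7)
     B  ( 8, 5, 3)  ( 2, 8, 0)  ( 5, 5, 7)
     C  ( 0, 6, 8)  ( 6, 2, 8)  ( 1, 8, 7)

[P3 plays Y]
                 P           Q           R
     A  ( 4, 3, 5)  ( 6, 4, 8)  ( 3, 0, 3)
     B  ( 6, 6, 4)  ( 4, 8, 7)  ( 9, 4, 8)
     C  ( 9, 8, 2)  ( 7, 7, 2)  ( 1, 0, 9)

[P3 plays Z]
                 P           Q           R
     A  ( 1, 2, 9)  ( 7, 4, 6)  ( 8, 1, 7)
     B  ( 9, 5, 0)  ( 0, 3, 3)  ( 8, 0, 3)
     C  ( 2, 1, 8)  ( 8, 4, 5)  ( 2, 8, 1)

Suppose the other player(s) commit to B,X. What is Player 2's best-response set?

P2 best: {Q}

u_2(P vs B,X) = 5
u_2(Q vs B,X) = 8
u_2(R vs B,X) = 5
max payoff 8 at {Q}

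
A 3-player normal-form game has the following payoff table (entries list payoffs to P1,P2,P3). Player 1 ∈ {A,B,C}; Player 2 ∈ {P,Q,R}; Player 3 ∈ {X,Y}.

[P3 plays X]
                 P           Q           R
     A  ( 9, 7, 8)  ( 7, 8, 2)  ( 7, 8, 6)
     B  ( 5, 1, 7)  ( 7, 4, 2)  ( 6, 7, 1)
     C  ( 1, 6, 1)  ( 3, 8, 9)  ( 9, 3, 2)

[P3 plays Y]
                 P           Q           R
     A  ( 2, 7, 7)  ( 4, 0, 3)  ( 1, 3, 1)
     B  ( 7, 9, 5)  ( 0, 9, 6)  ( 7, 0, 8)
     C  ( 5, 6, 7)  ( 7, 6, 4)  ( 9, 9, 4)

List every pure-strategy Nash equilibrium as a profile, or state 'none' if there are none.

(A,P,X): not NE [P2→R gives 8>7]
(A,P,Y): not NE [P1→B gives 7>2; P3→X gives 8>7]
(A,Q,X): not NE [P3→Y gives 3>2]
(A,Q,Y): not NE [P1→C gives 7>4; P2→P gives 7>0]
(A,R,X): not NE [P1→C gives 9>7]
(A,R,Y): not NE [P1→C gives 9>1; P2→P gives 7>3; P3→X gives 6>1]
(B,P,X): not NE [P1→A gives 9>5; P2→R gives 7>1]
(B,P,Y): not NE [P3→X gives 7>5]
(B,Q,X): not NE [P2→R gives 7>4; P3→Y gives 6>2]
(B,Q,Y): not NE [P1→C gives 7>0]
(B,R,X): not NE [P1→C gives 9>6; P3→Y gives 8>1]
(B,R,Y): not NE [P1→C gives 9>7; P2→Q gives 9>0]
(C,P,X): not NE [P1→A gives 9>1; P2→Q gives 8>6; P3→Y gives 7>1]
(C,P,Y): not NE [P1→B gives 7>5; P2→R gives 9>6]
(C,Q,X): not NE [P1→B gives 7>3]
(C,Q,Y): not NE [P2→R gives 9>6; P3→X gives 9>4]
(C,R,X): not NE [P2→Q gives 8>3; P3→Y gives 4>2]
(C,R,Y): NE

NE set: (C,R,Y)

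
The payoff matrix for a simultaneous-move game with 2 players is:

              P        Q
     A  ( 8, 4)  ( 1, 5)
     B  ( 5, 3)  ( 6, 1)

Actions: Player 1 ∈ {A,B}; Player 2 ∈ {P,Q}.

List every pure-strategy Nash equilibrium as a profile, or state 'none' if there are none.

(A,P): not NE [P2→Q gives 5>4]
(A,Q): not NE [P1→B gives 6>1]
(B,P): not NE [P1→A gives 8>5]
(B,Q): not NE [P2→P gives 3>1]

PSNE: ∅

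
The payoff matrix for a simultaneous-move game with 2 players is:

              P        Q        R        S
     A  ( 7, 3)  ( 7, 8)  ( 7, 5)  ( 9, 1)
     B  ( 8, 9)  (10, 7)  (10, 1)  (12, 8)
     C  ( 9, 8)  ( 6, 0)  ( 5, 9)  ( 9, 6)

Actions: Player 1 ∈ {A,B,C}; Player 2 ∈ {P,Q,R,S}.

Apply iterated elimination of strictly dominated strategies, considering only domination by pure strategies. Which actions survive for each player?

Remaining: P1:{B,C} P2:{P,R}

P1 drop A (B beats it: P:8>7 Q:10>7 R:10>7 S:12>9)
P2 drop Q (P beats it: B:9>7 C:8>0)
P2 drop S (P beats it: B:9>8 C:8>6)
P1→{B,C} P2→{P,R}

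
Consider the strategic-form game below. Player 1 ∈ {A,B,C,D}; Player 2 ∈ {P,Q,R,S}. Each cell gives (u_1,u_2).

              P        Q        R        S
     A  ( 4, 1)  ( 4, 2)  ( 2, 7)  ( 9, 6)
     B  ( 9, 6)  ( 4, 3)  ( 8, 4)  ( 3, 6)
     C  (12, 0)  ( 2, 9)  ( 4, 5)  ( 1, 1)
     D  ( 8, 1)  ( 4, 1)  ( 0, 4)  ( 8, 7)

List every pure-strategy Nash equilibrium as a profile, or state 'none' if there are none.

(A,P): not NE [P1→C gives 12>4; P2→R gives 7>1]
(A,Q): not NE [P2→R gives 7>2]
(A,R): not NE [P1→B gives 8>2]
(A,S): not NE [P2→R gives 7>6]
(B,P): not NE [P1→C gives 12>9]
(B,Q): not NE [P2→S gives 6>3]
(B,R): not NE [P2→S gives 6>4]
(B,S): not NE [P1→A gives 9>3]
(C,P): not NE [P2→Q gives 9>0]
(C,Q): not NE [P1→D gives 4>2]
(C,R): not NE [P1→B gives 8>4; P2→Q gives 9>5]
(C,S): not NE [P1→A gives 9>1; P2→Q gives 9>1]
(D,P): not NE [P1→C gives 12>8; P2→S gives 7>1]
(D,Q): not NE [P2→S gives 7>1]
(D,R): not NE [P1→B gives 8>0; P2→S gives 7>4]
(D,S): not NE [P1→A gives 9>8]

PSNE: ∅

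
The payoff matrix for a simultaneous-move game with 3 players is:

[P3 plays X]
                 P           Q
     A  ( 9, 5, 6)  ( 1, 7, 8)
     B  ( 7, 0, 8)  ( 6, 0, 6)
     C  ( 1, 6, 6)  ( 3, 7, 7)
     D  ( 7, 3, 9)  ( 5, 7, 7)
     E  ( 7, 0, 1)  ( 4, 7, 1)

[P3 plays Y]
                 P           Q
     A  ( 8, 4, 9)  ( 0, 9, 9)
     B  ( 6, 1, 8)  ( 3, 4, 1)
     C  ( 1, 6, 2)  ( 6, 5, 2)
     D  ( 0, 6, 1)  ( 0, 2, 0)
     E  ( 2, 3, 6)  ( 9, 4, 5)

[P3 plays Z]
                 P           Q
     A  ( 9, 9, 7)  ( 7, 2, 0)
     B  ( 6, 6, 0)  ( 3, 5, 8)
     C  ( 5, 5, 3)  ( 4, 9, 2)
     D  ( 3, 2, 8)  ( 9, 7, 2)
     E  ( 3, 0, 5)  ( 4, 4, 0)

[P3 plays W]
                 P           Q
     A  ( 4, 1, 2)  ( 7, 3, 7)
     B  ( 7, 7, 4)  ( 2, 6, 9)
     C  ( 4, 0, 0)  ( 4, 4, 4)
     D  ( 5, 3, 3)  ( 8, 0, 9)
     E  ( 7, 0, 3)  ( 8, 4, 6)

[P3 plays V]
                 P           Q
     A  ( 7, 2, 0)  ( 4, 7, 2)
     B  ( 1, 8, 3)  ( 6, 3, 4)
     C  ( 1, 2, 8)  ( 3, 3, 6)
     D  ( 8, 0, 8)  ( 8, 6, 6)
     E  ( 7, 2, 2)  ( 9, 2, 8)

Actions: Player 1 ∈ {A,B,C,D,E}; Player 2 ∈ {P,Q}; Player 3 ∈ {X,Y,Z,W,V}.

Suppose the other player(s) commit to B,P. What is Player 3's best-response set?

u_3(X vs B,P) = 8
u_3(Y vs B,P) = 8
u_3(Z vs B,P) = 0
u_3(W vs B,P) = 4
u_3(V vs B,P) = 3
max payoff 8 at {X,Y}

P3 best: {X,Y}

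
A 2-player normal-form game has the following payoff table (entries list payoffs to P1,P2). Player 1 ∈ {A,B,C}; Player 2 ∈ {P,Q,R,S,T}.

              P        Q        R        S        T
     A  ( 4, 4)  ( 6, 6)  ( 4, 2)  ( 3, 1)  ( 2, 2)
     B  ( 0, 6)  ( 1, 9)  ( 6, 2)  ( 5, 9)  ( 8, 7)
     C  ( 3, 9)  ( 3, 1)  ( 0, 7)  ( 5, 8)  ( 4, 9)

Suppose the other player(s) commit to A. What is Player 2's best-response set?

BR_2 = {Q}

u_2(P vs A) = 4
u_2(Q vs A) = 6
u_2(R vs A) = 2
u_2(S vs A) = 1
u_2(T vs A) = 2
max payoff 6 at {Q}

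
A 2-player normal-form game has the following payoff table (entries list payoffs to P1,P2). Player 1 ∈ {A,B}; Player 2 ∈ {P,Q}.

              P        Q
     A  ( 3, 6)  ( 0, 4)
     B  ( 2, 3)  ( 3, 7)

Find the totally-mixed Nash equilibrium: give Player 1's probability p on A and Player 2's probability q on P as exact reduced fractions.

P1 indiff ⇒ q·3+(1-q)·0 = q·2+(1-q)·3 ⇒ q(1) = (1-q)(3) ⇒ q = 3/4
P2 indiff ⇒ p·6+(1-p)·3 = p·4+(1-p)·7 ⇒ p(2) = (1-p)(4) ⇒ p = 2/3

P1 mixes 2/3 on A; P2 mixes 3/4 on P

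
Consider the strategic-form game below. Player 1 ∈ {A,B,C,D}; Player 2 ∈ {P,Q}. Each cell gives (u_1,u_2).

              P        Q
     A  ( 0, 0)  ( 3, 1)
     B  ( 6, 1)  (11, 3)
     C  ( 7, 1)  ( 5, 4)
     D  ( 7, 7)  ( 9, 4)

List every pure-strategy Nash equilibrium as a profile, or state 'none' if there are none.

(A,P): not NE [P1→D gives 7>0; P2→Q gives 1>0]
(A,Q): not NE [P1→B gives 11>3]
(B,P): not NE [P1→D gives 7>6; P2→Q gives 3>1]
(B,Q): NE
(C,P): not NE [P2→Q gives 4>1]
(C,Q): not NE [P1→B gives 11>5]
(D,P): NE
(D,Q): not NE [P1→B gives 11>9; P2→P gives 7>4]

PSNE = {(B,Q), (D,P)}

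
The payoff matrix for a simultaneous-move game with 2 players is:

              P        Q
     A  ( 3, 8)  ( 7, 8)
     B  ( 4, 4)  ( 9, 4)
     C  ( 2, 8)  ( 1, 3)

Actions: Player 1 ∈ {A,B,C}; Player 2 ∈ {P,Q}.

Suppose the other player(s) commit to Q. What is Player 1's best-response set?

P1 best: {B}

u_1(A vs Q) = 7
u_1(B vs Q) = 9
u_1(C vs Q) = 1
max payoff 9 at {B}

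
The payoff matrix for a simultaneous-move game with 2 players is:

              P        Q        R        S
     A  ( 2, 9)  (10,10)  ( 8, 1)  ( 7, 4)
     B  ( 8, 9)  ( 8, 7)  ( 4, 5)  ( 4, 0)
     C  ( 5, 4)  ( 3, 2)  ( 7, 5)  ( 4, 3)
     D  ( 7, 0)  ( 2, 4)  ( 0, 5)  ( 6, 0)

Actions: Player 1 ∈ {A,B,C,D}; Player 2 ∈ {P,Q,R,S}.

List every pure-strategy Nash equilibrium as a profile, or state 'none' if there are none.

(A,P): not NE [P1→B gives 8>2; P2→Q gives 10>9]
(A,Q): NE
(A,R): not NE [P2→Q gives 10>1]
(A,S): not NE [P2→Q gives 10>4]
(B,P): NE
(B,Q): not NE [P1→A gives 10>8; P2→P gives 9>7]
(B,R): not NE [P1→A gives 8>4; P2→P gives 9>5]
(B,S): not NE [P1→A gives 7>4; P2→P gives 9>0]
(C,P): not NE [P1→B gives 8>5; P2→R gives 5>4]
(C,Q): not NE [P1→A gives 10>3; P2→R gives 5>2]
(C,R): not NE [P1→A gives 8>7]
(C,S): not NE [P1→A gives 7>4; P2→R gives 5>3]
(D,P): not NE [P1→B gives 8>7; P2→R gives 5>0]
(D,Q): not NE [P1→A gives 10>2; P2→R gives 5>4]
(D,R): not NE [P1→A gives 8>0]
(D,S): not NE [P1→A gives 7>6; P2→R gives 5>0]

Nash profiles: (A,Q), (B,P)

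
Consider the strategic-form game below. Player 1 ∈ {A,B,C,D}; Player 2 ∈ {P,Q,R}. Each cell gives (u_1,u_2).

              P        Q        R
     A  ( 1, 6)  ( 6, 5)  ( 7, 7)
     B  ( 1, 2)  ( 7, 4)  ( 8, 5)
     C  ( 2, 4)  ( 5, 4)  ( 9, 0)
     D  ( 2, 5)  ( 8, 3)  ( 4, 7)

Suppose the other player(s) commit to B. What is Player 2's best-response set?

u_2(P vs B) = 2
u_2(Q vs B) = 4
u_2(R vs B) = 5
max payoff 5 at {R}

BR_2 = {R}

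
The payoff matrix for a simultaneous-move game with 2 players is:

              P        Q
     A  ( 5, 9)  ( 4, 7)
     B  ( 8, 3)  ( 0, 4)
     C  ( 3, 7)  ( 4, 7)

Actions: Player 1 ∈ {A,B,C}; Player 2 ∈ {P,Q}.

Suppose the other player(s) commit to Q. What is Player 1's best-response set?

P1 best: {A,C}

u_1(A vs Q) = 4
u_1(B vs Q) = 0
u_1(C vs Q) = 4
max payoff 4 at {A,C}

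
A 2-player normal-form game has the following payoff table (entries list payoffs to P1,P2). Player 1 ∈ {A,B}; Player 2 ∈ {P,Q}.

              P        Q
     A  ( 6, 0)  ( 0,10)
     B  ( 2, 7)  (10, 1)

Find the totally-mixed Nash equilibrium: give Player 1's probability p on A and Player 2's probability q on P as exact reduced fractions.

P1 mixes 3/8 on A; P2 mixes 5/7 on P

P1 indiff ⇒ q·6+(1-q)·0 = q·2+(1-q)·10 ⇒ q(4) = (1-q)(10) ⇒ q = 5/7
P2 indiff ⇒ p·0+(1-p)·7 = p·10+(1-p)·1 ⇒ p(-10) = (1-p)(-6) ⇒ p = 3/8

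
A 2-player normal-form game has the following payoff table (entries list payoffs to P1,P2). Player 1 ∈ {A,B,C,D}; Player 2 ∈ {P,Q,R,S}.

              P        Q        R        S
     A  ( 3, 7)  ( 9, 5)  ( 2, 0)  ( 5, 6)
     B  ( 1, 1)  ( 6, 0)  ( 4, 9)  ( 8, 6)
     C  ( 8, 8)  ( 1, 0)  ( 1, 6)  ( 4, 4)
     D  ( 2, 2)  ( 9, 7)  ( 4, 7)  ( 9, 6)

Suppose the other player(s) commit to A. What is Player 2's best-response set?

BR_2 = {P}

u_2(P vs A) = 7
u_2(Q vs A) = 5
u_2(R vs A) = 0
u_2(S vs A) = 6
max payoff 7 at {P}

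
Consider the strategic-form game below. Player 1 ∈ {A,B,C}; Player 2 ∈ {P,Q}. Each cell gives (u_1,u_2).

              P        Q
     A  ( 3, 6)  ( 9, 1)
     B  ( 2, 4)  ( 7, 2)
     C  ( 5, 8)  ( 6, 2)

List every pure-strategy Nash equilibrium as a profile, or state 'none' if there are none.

PSNE = {(C,P)}

(A,P): not NE [P1→C gives 5>3]
(A,Q): not NE [P2→P gives 6>1]
(B,P): not NE [P1→C gives 5>2]
(B,Q): not NE [P1→A gives 9>7; P2→P gives 4>2]
(C,P): NE
(C,Q): not NE [P1→A gives 9>6; P2→P gives 8>2]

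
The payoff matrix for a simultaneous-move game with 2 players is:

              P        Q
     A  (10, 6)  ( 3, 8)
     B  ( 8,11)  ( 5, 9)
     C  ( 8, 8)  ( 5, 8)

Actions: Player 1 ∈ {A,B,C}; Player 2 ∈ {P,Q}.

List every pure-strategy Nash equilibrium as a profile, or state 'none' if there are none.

PSNE = {(C,Q)}

(A,P): not NE [P2→Q gives 8>6]
(A,Q): not NE [P1→C gives 5>3]
(B,P): not NE [P1→A gives 10>8]
(B,Q): not NE [P2→P gives 11>9]
(C,P): not NE [P1→A gives 10>8]
(C,Q): NE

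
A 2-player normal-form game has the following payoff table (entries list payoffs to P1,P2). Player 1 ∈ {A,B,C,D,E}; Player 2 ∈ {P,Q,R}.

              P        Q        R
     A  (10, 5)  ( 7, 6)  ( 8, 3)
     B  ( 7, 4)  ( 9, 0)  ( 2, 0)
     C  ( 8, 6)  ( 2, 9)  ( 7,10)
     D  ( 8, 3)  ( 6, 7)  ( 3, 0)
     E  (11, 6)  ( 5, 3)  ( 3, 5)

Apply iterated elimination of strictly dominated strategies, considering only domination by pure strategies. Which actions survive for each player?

Survivors P1:{A,B,E} P2:{P,Q}

P1 drop C (A beats it: P:10>8 Q:7>2 R:8>7)
P1 drop D (A beats it: P:10>8 Q:7>6 R:8>3)
P2 drop R (P beats it: A:5>3 B:4>0 E:6>5)
P1→{A,B,E} P2→{P,Q}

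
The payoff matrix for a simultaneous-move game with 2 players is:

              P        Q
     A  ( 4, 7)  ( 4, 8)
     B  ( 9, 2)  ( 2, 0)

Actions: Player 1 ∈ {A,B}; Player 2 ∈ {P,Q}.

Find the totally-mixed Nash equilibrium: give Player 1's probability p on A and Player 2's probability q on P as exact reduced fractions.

p=2/3, q=2/7

P1 indiff ⇒ q·4+(1-q)·4 = q·9+(1-q)·2 ⇒ q(-5) = (1-q)(-2) ⇒ q = 2/7
P2 indiff ⇒ p·7+(1-p)·2 = p·8+(1-p)·0 ⇒ p(-1) = (1-p)(-2) ⇒ p = 2/3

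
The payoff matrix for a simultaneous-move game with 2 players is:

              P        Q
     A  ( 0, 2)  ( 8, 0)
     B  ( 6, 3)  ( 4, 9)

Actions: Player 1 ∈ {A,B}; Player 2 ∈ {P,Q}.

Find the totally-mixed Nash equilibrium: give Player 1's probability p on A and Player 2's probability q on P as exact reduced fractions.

P1 mixes 3/4 on A; P2 mixes 2/5 on P

P1 indiff ⇒ q·0+(1-q)·8 = q·6+(1-q)·4 ⇒ q(-6) = (1-q)(-4) ⇒ q = 2/5
P2 indiff ⇒ p·2+(1-p)·3 = p·0+(1-p)·9 ⇒ p(2) = (1-p)(6) ⇒ p = 3/4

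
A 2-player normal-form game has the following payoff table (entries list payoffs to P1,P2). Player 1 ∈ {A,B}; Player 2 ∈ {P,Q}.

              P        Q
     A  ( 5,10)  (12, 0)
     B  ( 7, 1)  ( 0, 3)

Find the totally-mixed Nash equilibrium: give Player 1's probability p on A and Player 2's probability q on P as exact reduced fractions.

P1 indiff ⇒ q·5+(1-q)·12 = q·7+(1-q)·0 ⇒ q(-2) = (1-q)(-12) ⇒ q = 6/7
P2 indiff ⇒ p·10+(1-p)·1 = p·0+(1-p)·3 ⇒ p(10) = (1-p)(2) ⇒ p = 1/6

P1 mixes 1/6 on A; P2 mixes 6/7 on P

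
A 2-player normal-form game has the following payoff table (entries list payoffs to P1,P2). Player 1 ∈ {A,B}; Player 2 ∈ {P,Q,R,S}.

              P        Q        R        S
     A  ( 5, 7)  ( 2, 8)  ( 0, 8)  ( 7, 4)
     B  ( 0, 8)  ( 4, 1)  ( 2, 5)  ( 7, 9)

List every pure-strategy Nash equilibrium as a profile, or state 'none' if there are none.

Nash profiles: (B,S)

(A,P): not NE [P2→R gives 8>7]
(A,Q): not NE [P1→B gives 4>2]
(A,R): not NE [P1→B gives 2>0]
(A,S): not NE [P2→R gives 8>4]
(B,P): not NE [P1→A gives 5>0; P2→S gives 9>8]
(B,Q): not NE [P2→S gives 9>1]
(B,R): not NE [P2→S gives 9>5]
(B,S): NE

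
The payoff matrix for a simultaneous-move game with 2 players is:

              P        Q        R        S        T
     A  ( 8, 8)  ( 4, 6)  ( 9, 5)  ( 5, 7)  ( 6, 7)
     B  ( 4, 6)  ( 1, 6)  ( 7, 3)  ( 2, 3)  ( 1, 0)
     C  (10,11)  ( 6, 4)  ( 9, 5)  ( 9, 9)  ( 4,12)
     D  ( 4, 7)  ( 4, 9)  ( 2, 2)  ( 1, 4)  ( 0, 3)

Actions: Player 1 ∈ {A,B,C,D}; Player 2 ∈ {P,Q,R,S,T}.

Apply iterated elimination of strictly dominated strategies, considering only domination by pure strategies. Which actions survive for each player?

Remaining: P1:{A,C} P2:{P,T}

P1 drop B (A beats it: P:8>4 Q:4>1 R:9>7 S:5>2 T:6>1)
P1 drop D (C beats it: P:10>4 Q:6>4 R:9>2 S:9>1 T:4>0)
P2 drop Q (P beats it: A:8>6 C:11>4)
P2 drop R (P beats it: A:8>5 C:11>5)
P2 drop S (P beats it: A:8>7 C:11>9)
P1→{A,C} P2→{P,T}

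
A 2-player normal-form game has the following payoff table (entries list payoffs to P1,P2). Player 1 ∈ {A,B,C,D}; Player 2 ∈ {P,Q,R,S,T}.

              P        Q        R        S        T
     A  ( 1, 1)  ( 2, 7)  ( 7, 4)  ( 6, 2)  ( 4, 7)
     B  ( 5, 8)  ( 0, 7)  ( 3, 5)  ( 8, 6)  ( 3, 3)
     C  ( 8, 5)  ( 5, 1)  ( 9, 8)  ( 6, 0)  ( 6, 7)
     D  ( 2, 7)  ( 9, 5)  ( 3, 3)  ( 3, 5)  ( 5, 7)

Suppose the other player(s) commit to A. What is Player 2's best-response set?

BR_2 = {Q,T}

u_2(P vs A) = 1
u_2(Q vs A) = 7
u_2(R vs A) = 4
u_2(S vs A) = 2
u_2(T vs A) = 7
max payoff 7 at {Q,T}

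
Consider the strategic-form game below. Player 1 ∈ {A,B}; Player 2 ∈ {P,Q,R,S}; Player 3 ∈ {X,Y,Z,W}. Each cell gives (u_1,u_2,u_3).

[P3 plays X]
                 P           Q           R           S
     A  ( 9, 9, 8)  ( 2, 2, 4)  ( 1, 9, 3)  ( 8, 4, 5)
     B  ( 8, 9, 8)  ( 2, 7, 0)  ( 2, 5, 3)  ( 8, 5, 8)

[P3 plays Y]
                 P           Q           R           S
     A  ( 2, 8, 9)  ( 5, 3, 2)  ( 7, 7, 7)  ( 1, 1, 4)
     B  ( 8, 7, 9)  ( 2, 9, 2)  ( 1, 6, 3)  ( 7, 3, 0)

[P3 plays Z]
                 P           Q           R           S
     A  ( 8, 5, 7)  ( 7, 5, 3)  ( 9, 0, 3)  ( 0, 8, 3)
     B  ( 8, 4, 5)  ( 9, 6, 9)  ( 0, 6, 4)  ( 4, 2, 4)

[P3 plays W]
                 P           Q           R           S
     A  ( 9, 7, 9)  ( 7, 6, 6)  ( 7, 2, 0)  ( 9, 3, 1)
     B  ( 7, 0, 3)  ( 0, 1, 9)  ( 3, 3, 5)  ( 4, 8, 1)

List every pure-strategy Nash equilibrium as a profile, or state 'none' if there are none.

PSNE = {(A,P,W), (B,Q,Z)}

(A,P,X): not NE [P3→W gives 9>8]
(A,P,Y): not NE [P1→B gives 8>2]
(A,P,Z): not NE [P2→S gives 8>5; P3→W gives 9>7]
(A,P,W): NE
(A,Q,X): not NE [P2→R gives 9>2; P3→W gives 6>4]
(A,Q,Y): not NE [P2→P gives 8>3; P3→W gives 6>2]
(A,Q,Z): not NE [P1→B gives 9>7; P2→S gives 8>5; P3→W gives 6>3]
(A,Q,W): not NE [P2→P gives 7>6]
(A,R,X): not NE [P1→B gives 2>1; P3→Y gives 7>3]
(A,R,Y): not NE [P2→P gives 8>7]
(A,R,Z): not NE [P2→S gives 8>0; P3→Y gives 7>3]
(A,R,W): not NE [P2→P gives 7>2; P3→Y gives 7>0]
(A,S,X): not NE [P2→R gives 9>4]
(A,S,Y): not NE [P1→B gives 7>1; P2→P gives 8>1; P3→X gives 5>4]
(A,S,Z): not NE [P1→B gives 4>0; P3→X gives 5>3]
(A,S,W): not NE [P2→P gives 7>3; P3→X gives 5>1]
(B,P,X): not NE [P1→A gives 9>8; P3→Y gives 9>8]
(B,P,Y): not NE [P2→Q gives 9>7]
(B,P,Z): not NE [P2→R gives 6>4; P3→Y gives 9>5]
(B,P,W): not NE [P1→A gives 9>7; P2→S gives 8>0; P3→Y gives 9>3]
(B,Q,X): not NE [P2→P gives 9>7; P3→W gives 9>0]
(B,Q,Y): not NE [P1→A gives 5>2; P3→W gives 9>2]
(B,Q,Z): NE
(B,Q,W): not NE [P1→A gives 7>0; P2→S gives 8>1]
(B,R,X): not NE [P2→P gives 9>5; P3→W gives 5>3]
(B,R,Y): not NE [P1→A gives 7>1; P2→Q gives 9>6; P3→W gives 5>3]
(B,R,Z): not NE [P1→A gives 9>0; P3→W gives 5>4]
(B,R,W): not NE [P1→A gives 7>3; P2→S gives 8>3]
(B,S,X): not NE [P2→P gives 9>5]
(B,S,Y): not NE [P2→Q gives 9>3; P3→X gives 8>0]
(B,S,Z): not NE [P2→R gives 6>2; P3→X gives 8>4]
(B,S,W): not NE [P1→A gives 9>4; P3→X gives 8>1]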